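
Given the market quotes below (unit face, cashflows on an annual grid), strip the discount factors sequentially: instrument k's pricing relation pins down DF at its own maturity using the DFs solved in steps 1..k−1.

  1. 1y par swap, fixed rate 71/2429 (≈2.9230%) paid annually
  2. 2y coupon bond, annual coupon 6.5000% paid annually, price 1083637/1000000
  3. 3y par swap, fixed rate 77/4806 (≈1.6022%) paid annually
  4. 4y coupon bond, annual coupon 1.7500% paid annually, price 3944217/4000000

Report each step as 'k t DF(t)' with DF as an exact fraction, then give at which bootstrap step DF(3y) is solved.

1 1 2429/2500
2 2 4791/5000
3 3 4769/5000
4 4 1839/2000
DF(3y) is solved at step 3

step 1 [1y] swap r/1=71/2429: DF=(1 − 71/2429·(0))/(1+71/2429) = 2429/2500 ≈ 0.971600
step 2 [2y] bond c/1=13/200: DF=(1083637/1000000 − 13/200·(0.971600))/(1+13/200) = 4791/5000 ≈ 0.958200
step 3 [3y] swap r/1=77/4806: DF=(1 − 77/4806·(0.971600+0.958200))/(1+77/4806) = 4769/5000 ≈ 0.953800
step 4 [4y] bond c/1=7/400: DF=(3944217/4000000 − 7/400·(0.971600+0.958200+0.953800))/(1+7/400) = 1839/2000 ≈ 0.919500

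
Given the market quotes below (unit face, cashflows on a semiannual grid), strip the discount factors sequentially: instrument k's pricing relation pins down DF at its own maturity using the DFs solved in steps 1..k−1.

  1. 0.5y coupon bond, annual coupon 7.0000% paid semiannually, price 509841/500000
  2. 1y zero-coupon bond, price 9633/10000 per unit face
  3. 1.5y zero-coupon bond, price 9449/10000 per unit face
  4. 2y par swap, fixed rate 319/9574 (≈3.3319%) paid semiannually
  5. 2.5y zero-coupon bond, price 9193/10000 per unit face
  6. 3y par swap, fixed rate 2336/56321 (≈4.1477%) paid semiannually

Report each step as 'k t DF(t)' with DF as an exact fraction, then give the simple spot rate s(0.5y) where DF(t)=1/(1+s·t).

step 1 [0.5y] bond c/2=7/200: DF=(509841/500000 − 7/200·(0))/(1+7/200) = 2463/2500 ≈ 0.985200
step 2 [1y] zero: DF = P = 9633/10000 ≈ 0.963300
step 3 [1.5y] zero: DF = P = 9449/10000 ≈ 0.944900
step 4 [2y] swap r/2=319/19148: DF=(1 − 319/19148·(0.985200+0.963300+0.944900))/(1+319/19148) = 4681/5000 ≈ 0.936200
step 5 [2.5y] zero: DF = P = 9193/10000 ≈ 0.919300
step 6 [3y] swap r/2=1168/56321: DF=(1 − 1168/56321·(0.985200+0.963300+0.944900+0.936200+0.919300))/(1+1168/56321) = 552/625 ≈ 0.883200

1 1/2 2463/2500
2 1 9633/10000
3 3/2 9449/10000
4 2 4681/5000
5 5/2 9193/10000
6 3 552/625
s(0.5y) = (1/(2463/2500) − 1)/(1/2) = 74/2463 ≈ 3.0045%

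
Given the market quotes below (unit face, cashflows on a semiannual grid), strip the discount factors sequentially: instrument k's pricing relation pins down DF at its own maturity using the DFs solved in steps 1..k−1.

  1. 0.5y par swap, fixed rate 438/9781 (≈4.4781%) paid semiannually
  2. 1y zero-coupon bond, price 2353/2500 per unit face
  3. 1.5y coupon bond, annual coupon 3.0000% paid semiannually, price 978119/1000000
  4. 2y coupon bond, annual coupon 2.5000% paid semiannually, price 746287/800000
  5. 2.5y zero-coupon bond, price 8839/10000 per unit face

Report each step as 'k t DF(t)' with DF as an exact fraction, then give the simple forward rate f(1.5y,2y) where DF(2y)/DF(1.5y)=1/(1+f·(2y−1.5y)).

1 1/2 9781/10000
2 1 2353/2500
3 3/2 9353/10000
4 2 8861/10000
5 5/2 8839/10000
f(1.5y,2y) = ((9353/10000)/(8861/10000) − 1)/(1/2) = 984/8861 ≈ 11.1048%

step 1 [0.5y] swap r/2=219/9781: DF=(1 − 219/9781·(0))/(1+219/9781) = 9781/10000 ≈ 0.978100
step 2 [1y] zero: DF = P = 2353/2500 ≈ 0.941200
step 3 [1.5y] bond c/2=3/200: DF=(978119/1000000 − 3/200·(0.978100+0.941200))/(1+3/200) = 9353/10000 ≈ 0.935300
step 4 [2y] bond c/2=1/80: DF=(746287/800000 − 1/80·(0.978100+0.941200+0.935300))/(1+1/80) = 8861/10000 ≈ 0.886100
step 5 [2.5y] zero: DF = P = 8839/10000 ≈ 0.883900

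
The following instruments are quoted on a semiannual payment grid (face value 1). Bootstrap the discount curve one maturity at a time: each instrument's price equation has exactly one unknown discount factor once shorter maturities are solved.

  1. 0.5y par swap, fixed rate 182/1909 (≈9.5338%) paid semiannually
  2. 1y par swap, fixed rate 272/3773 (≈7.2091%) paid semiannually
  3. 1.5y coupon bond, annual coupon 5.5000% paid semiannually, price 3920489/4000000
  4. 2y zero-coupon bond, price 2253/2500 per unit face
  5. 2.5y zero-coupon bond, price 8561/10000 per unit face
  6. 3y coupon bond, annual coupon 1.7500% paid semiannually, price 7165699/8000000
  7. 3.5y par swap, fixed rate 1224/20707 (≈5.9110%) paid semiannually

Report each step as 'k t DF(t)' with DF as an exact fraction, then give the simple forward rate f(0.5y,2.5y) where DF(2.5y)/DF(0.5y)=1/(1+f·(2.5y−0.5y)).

1 1/2 1909/2000
2 1 233/250
3 3/2 4517/5000
4 2 2253/2500
5 5/2 8561/10000
6 3 1697/2000
7 7/2 2041/2500
f(0.5y,2.5y) = ((1909/2000)/(8561/10000) − 1)/(2) = 492/8561 ≈ 5.7470%

step 1 [0.5y] swap r/2=91/1909: DF=(1 − 91/1909·(0))/(1+91/1909) = 1909/2000 ≈ 0.954500
step 2 [1y] swap r/2=136/3773: DF=(1 − 136/3773·(0.954500))/(1+136/3773) = 233/250 ≈ 0.932000
step 3 [1.5y] bond c/2=11/400: DF=(3920489/4000000 − 11/400·(0.954500+0.932000))/(1+11/400) = 4517/5000 ≈ 0.903400
step 4 [2y] zero: DF = P = 2253/2500 ≈ 0.901200
step 5 [2.5y] zero: DF = P = 8561/10000 ≈ 0.856100
step 6 [3y] bond c/2=7/800: DF=(7165699/8000000 − 7/800·(0.954500+0.932000+0.903400+0.901200+0.856100))/(1+7/800) = 1697/2000 ≈ 0.848500
step 7 [3.5y] swap r/2=612/20707: DF=(1 − 612/20707·(0.954500+0.932000+0.903400+0.901200+0.856100+0.848500))/(1+612/20707) = 2041/2500 ≈ 0.816400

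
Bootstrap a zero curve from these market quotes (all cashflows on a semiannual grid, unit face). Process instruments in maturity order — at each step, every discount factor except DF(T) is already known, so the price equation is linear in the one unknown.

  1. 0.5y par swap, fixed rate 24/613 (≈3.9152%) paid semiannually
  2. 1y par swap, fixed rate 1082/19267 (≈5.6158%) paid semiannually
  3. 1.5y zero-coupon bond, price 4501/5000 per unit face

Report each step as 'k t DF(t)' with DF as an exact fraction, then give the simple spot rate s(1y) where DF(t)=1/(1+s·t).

step 1 [0.5y] swap r/2=12/613: DF=(1 − 12/613·(0))/(1+12/613) = 613/625 ≈ 0.980800
step 2 [1y] swap r/2=541/19267: DF=(1 − 541/19267·(0.980800))/(1+541/19267) = 9459/10000 ≈ 0.945900
step 3 [1.5y] zero: DF = P = 4501/5000 ≈ 0.900200

1 1/2 613/625
2 1 9459/10000
3 3/2 4501/5000
s(1y) = (1/(9459/10000) − 1)/(1) = 541/9459 ≈ 5.7194%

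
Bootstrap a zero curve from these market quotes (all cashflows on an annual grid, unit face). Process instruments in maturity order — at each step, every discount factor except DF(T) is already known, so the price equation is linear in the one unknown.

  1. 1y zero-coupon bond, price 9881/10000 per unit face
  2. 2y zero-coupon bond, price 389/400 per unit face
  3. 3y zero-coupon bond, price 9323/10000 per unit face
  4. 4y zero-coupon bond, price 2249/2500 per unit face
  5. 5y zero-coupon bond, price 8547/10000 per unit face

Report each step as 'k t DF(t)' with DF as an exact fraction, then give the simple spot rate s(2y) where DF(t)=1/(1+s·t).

1 1 9881/10000
2 2 389/400
3 3 9323/10000
4 4 2249/2500
5 5 8547/10000
s(2y) = (1/(389/400) − 1)/(2) = 11/778 ≈ 1.4139%

step 1 [1y] zero: DF = P = 9881/10000 ≈ 0.988100
step 2 [2y] zero: DF = P = 389/400 ≈ 0.972500
step 3 [3y] zero: DF = P = 9323/10000 ≈ 0.932300
step 4 [4y] zero: DF = P = 2249/2500 ≈ 0.899600
step 5 [5y] zero: DF = P = 8547/10000 ≈ 0.854700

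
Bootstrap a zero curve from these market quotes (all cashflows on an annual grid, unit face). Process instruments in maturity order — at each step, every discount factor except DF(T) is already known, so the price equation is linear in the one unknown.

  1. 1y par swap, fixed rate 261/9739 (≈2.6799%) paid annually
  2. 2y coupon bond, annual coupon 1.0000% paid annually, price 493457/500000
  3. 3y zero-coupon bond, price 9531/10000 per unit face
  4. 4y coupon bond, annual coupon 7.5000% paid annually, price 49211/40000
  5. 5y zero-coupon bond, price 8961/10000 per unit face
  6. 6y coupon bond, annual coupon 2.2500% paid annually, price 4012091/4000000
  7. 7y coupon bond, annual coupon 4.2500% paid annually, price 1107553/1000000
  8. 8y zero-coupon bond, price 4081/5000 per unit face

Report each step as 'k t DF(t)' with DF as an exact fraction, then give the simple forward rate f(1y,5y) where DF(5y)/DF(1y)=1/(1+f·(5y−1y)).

1 1 9739/10000
2 2 387/400
3 3 9531/10000
4 4 377/400
5 5 8961/10000
6 6 548/625
7 7 8337/10000
8 8 4081/5000
f(1y,5y) = ((9739/10000)/(8961/10000) − 1)/(4) = 389/17922 ≈ 2.1705%

step 1 [1y] swap r/1=261/9739: DF=(1 − 261/9739·(0))/(1+261/9739) = 9739/10000 ≈ 0.973900
step 2 [2y] bond c/1=1/100: DF=(493457/500000 − 1/100·(0.973900))/(1+1/100) = 387/400 ≈ 0.967500
step 3 [3y] zero: DF = P = 9531/10000 ≈ 0.953100
step 4 [4y] bond c/1=3/40: DF=(49211/40000 − 3/40·(0.973900+0.967500+0.953100))/(1+3/40) = 377/400 ≈ 0.942500
step 5 [5y] zero: DF = P = 8961/10000 ≈ 0.896100
step 6 [6y] bond c/1=9/400: DF=(4012091/4000000 − 9/400·(0.973900+0.967500+0.953100+0.942500+0.896100))/(1+9/400) = 548/625 ≈ 0.876800
step 7 [7y] bond c/1=17/400: DF=(1107553/1000000 − 17/400·(0.973900+0.967500+0.953100+0.942500+0.896100+0.876800))/(1+17/400) = 8337/10000 ≈ 0.833700
step 8 [8y] zero: DF = P = 4081/5000 ≈ 0.816200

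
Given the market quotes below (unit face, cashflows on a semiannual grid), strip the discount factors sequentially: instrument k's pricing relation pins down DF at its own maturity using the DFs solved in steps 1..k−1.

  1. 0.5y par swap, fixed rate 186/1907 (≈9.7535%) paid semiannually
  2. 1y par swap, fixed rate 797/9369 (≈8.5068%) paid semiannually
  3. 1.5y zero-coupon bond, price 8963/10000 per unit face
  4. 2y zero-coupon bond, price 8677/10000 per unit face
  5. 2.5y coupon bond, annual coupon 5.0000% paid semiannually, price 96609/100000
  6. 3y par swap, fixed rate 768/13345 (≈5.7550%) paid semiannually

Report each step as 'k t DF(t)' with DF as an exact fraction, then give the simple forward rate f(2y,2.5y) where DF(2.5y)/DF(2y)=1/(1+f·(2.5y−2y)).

step 1 [0.5y] swap r/2=93/1907: DF=(1 − 93/1907·(0))/(1+93/1907) = 1907/2000 ≈ 0.953500
step 2 [1y] swap r/2=797/18738: DF=(1 − 797/18738·(0.953500))/(1+797/18738) = 9203/10000 ≈ 0.920300
step 3 [1.5y] zero: DF = P = 8963/10000 ≈ 0.896300
step 4 [2y] zero: DF = P = 8677/10000 ≈ 0.867700
step 5 [2.5y] bond c/2=1/40: DF=(96609/100000 − 1/40·(0.953500+0.920300+0.896300+0.867700))/(1+1/40) = 4269/5000 ≈ 0.853800
step 6 [3y] swap r/2=384/13345: DF=(1 − 384/13345·(0.953500+0.920300+0.896300+0.867700+0.853800))/(1+384/13345) = 529/625 ≈ 0.846400

1 1/2 1907/2000
2 1 9203/10000
3 3/2 8963/10000
4 2 8677/10000
5 5/2 4269/5000
6 3 529/625
f(2y,2.5y) = ((8677/10000)/(4269/5000) − 1)/(1/2) = 139/4269 ≈ 3.2560%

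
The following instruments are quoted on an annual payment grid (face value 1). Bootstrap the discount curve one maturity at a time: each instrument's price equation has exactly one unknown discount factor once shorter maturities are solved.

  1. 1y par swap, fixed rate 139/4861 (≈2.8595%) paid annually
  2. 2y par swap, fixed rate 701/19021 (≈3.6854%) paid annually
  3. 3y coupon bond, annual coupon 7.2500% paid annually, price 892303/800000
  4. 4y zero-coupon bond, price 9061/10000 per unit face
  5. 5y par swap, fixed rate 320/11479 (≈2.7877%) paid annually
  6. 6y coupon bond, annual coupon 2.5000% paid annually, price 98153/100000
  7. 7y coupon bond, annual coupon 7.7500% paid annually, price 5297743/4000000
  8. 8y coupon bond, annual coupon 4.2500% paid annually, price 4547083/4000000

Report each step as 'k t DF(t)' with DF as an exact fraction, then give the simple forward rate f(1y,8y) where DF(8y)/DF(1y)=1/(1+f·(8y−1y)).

step 1 [1y] swap r/1=139/4861: DF=(1 − 139/4861·(0))/(1+139/4861) = 4861/5000 ≈ 0.972200
step 2 [2y] swap r/1=701/19021: DF=(1 − 701/19021·(0.972200))/(1+701/19021) = 9299/10000 ≈ 0.929900
step 3 [3y] bond c/1=29/400: DF=(892303/800000 − 29/400·(0.972200+0.929900))/(1+29/400) = 4557/5000 ≈ 0.911400
step 4 [4y] zero: DF = P = 9061/10000 ≈ 0.906100
step 5 [5y] swap r/1=320/11479: DF=(1 − 320/11479·(0.972200+0.929900+0.911400+0.906100))/(1+320/11479) = 109/125 ≈ 0.872000
step 6 [6y] bond c/1=1/40: DF=(98153/100000 − 1/40·(0.972200+0.929900+0.911400+0.906100+0.872000))/(1+1/40) = 1057/1250 ≈ 0.845600
step 7 [7y] bond c/1=31/400: DF=(5297743/4000000 − 31/400·(0.972200+0.929900+0.911400+0.906100+0.872000+0.845600))/(1+31/400) = 8381/10000 ≈ 0.838100
step 8 [8y] bond c/1=17/400: DF=(4547083/4000000 − 17/400·(0.972200+0.929900+0.911400+0.906100+0.872000+0.845600+0.838100))/(1+17/400) = 4173/5000 ≈ 0.834600

1 1 4861/5000
2 2 9299/10000
3 3 4557/5000
4 4 9061/10000
5 5 109/125
6 6 1057/1250
7 7 8381/10000
8 8 4173/5000
f(1y,8y) = ((4861/5000)/(4173/5000) − 1)/(7) = 688/29211 ≈ 2.3553%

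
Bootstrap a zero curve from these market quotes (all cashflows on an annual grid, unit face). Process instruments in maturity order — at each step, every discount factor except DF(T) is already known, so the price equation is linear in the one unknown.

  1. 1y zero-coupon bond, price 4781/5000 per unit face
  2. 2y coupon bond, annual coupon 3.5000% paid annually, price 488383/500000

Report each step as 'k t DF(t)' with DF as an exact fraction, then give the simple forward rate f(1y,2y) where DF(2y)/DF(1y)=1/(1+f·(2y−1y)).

1 1 4781/5000
2 2 4557/5000
f(1y,2y) = ((4781/5000)/(4557/5000) − 1)/(1) = 32/651 ≈ 4.9155%

step 1 [1y] zero: DF = P = 4781/5000 ≈ 0.956200
step 2 [2y] bond c/1=7/200: DF=(488383/500000 − 7/200·(0.956200))/(1+7/200) = 4557/5000 ≈ 0.911400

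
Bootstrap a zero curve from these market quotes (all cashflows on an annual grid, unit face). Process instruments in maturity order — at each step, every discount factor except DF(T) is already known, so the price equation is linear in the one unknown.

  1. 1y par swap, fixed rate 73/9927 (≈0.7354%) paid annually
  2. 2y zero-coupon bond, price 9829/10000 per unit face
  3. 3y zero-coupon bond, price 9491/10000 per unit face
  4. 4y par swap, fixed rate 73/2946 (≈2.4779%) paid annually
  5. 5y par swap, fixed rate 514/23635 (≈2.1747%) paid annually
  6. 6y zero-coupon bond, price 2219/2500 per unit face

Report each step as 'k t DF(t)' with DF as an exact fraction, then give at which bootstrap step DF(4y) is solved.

1 1 9927/10000
2 2 9829/10000
3 3 9491/10000
4 4 9051/10000
5 5 2243/2500
6 6 2219/2500
DF(4y) is solved at step 4

step 1 [1y] swap r/1=73/9927: DF=(1 − 73/9927·(0))/(1+73/9927) = 9927/10000 ≈ 0.992700
step 2 [2y] zero: DF = P = 9829/10000 ≈ 0.982900
step 3 [3y] zero: DF = P = 9491/10000 ≈ 0.949100
step 4 [4y] swap r/1=73/2946: DF=(1 − 73/2946·(0.992700+0.982900+0.949100))/(1+73/2946) = 9051/10000 ≈ 0.905100
step 5 [5y] swap r/1=514/23635: DF=(1 − 514/23635·(0.992700+0.982900+0.949100+0.905100))/(1+514/23635) = 2243/2500 ≈ 0.897200
step 6 [6y] zero: DF = P = 2219/2500 ≈ 0.887600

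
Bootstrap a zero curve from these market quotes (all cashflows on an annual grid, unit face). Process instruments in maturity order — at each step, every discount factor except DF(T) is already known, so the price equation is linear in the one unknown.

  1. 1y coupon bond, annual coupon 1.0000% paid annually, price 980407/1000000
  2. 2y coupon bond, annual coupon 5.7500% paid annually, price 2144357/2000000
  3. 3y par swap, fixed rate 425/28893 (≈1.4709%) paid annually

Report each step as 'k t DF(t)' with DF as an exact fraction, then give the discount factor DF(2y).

1 1 9707/10000
2 2 9611/10000
3 3 383/400
DF(2y) = 9611/10000 ≈ 0.961100

step 1 [1y] bond c/1=1/100: DF=(980407/1000000 − 1/100·(0))/(1+1/100) = 9707/10000 ≈ 0.970700
step 2 [2y] bond c/1=23/400: DF=(2144357/2000000 − 23/400·(0.970700))/(1+23/400) = 9611/10000 ≈ 0.961100
step 3 [3y] swap r/1=425/28893: DF=(1 − 425/28893·(0.970700+0.961100))/(1+425/28893) = 383/400 ≈ 0.957500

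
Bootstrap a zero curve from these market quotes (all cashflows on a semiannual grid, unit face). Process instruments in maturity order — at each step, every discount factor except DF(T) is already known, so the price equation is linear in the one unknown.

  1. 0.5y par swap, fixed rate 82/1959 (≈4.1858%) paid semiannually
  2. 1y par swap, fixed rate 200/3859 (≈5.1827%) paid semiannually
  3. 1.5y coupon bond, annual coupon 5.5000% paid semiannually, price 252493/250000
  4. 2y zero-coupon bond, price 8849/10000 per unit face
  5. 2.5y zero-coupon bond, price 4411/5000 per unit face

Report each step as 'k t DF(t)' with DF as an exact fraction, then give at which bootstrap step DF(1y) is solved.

step 1 [0.5y] swap r/2=41/1959: DF=(1 − 41/1959·(0))/(1+41/1959) = 1959/2000 ≈ 0.979500
step 2 [1y] swap r/2=100/3859: DF=(1 − 100/3859·(0.979500))/(1+100/3859) = 19/20 ≈ 0.950000
step 3 [1.5y] bond c/2=11/400: DF=(252493/250000 − 11/400·(0.979500+0.950000))/(1+11/400) = 9313/10000 ≈ 0.931300
step 4 [2y] zero: DF = P = 8849/10000 ≈ 0.884900
step 5 [2.5y] zero: DF = P = 4411/5000 ≈ 0.882200

1 1/2 1959/2000
2 1 19/20
3 3/2 9313/10000
4 2 8849/10000
5 5/2 4411/5000
DF(1y) is solved at step 2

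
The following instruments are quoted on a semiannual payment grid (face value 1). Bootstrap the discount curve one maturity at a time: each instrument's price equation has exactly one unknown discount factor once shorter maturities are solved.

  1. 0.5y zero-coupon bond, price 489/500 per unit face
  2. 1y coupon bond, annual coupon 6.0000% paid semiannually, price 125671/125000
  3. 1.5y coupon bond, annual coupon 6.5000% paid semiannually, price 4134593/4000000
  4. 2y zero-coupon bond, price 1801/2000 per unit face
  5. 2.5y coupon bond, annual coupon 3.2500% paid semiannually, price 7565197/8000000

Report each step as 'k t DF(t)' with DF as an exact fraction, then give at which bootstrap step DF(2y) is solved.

step 1 [0.5y] zero: DF = P = 489/500 ≈ 0.978000
step 2 [1y] bond c/2=3/100: DF=(125671/125000 − 3/100·(0.978000))/(1+3/100) = 2369/2500 ≈ 0.947600
step 3 [1.5y] bond c/2=13/400: DF=(4134593/4000000 − 13/400·(0.978000+0.947600))/(1+13/400) = 1881/2000 ≈ 0.940500
step 4 [2y] zero: DF = P = 1801/2000 ≈ 0.900500
step 5 [2.5y] bond c/2=13/800: DF=(7565197/8000000 − 13/800·(0.978000+0.947600+0.940500+0.900500))/(1+13/800) = 8703/10000 ≈ 0.870300

1 1/2 489/500
2 1 2369/2500
3 3/2 1881/2000
4 2 1801/2000
5 5/2 8703/10000
DF(2y) is solved at step 4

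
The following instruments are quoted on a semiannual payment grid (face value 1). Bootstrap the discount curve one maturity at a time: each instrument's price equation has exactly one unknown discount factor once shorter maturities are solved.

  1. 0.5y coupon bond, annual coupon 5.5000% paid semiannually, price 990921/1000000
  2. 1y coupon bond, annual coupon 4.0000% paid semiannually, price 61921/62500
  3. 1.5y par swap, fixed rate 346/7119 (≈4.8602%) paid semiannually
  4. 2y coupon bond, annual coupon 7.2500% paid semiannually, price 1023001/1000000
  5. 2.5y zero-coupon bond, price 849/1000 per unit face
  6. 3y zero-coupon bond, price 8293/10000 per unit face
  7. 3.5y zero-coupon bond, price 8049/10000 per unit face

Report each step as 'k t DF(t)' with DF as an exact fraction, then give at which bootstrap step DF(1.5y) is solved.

1 1/2 2411/2500
2 1 2381/2500
3 3/2 2327/2500
4 2 2219/2500
5 5/2 849/1000
6 3 8293/10000
7 7/2 8049/10000
DF(1.5y) is solved at step 3

step 1 [0.5y] bond c/2=11/400: DF=(990921/1000000 − 11/400·(0))/(1+11/400) = 2411/2500 ≈ 0.964400
step 2 [1y] bond c/2=1/50: DF=(61921/62500 − 1/50·(0.964400))/(1+1/50) = 2381/2500 ≈ 0.952400
step 3 [1.5y] swap r/2=173/7119: DF=(1 − 173/7119·(0.964400+0.952400))/(1+173/7119) = 2327/2500 ≈ 0.930800
step 4 [2y] bond c/2=29/800: DF=(1023001/1000000 − 29/800·(0.964400+0.952400+0.930800))/(1+29/800) = 2219/2500 ≈ 0.887600
step 5 [2.5y] zero: DF = P = 849/1000 ≈ 0.849000
step 6 [3y] zero: DF = P = 8293/10000 ≈ 0.829300
step 7 [3.5y] zero: DF = P = 8049/10000 ≈ 0.804900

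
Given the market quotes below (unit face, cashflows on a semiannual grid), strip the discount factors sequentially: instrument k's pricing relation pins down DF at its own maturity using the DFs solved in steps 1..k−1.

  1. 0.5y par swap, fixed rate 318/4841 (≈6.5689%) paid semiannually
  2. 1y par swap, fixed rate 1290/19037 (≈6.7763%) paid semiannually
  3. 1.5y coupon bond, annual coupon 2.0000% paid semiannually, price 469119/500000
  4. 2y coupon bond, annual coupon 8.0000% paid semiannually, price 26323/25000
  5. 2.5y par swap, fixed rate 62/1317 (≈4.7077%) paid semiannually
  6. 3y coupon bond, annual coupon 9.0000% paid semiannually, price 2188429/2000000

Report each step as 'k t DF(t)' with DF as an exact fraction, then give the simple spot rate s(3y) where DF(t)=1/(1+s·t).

step 1 [0.5y] swap r/2=159/4841: DF=(1 − 159/4841·(0))/(1+159/4841) = 4841/5000 ≈ 0.968200
step 2 [1y] swap r/2=645/19037: DF=(1 − 645/19037·(0.968200))/(1+645/19037) = 1871/2000 ≈ 0.935500
step 3 [1.5y] bond c/2=1/100: DF=(469119/500000 − 1/100·(0.968200+0.935500))/(1+1/100) = 9101/10000 ≈ 0.910100
step 4 [2y] bond c/2=1/25: DF=(26323/25000 − 1/25·(0.968200+0.935500+0.910100))/(1+1/25) = 4521/5000 ≈ 0.904200
step 5 [2.5y] swap r/2=31/1317: DF=(1 − 31/1317·(0.968200+0.935500+0.910100+0.904200))/(1+31/1317) = 1783/2000 ≈ 0.891500
step 6 [3y] bond c/2=9/200: DF=(2188429/2000000 − 9/200·(0.968200+0.935500+0.910100+0.904200+0.891500))/(1+9/200) = 4243/5000 ≈ 0.848600

1 1/2 4841/5000
2 1 1871/2000
3 3/2 9101/10000
4 2 4521/5000
5 5/2 1783/2000
6 3 4243/5000
s(3y) = (1/(4243/5000) − 1)/(3) = 757/12729 ≈ 5.9471%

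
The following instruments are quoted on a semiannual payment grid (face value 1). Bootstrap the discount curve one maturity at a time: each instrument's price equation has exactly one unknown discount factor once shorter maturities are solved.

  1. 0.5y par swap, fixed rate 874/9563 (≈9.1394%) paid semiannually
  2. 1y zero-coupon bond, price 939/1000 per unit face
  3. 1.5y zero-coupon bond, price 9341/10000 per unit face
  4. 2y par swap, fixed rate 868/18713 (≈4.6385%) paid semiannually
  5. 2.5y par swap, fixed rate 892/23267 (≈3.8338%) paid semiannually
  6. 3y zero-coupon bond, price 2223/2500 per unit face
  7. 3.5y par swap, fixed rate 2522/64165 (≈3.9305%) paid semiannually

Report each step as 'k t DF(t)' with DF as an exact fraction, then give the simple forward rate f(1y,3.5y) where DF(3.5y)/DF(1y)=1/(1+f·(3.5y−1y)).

1 1/2 9563/10000
2 1 939/1000
3 3/2 9341/10000
4 2 2283/2500
5 5/2 2277/2500
6 3 2223/2500
7 7/2 8739/10000
f(1y,3.5y) = ((939/1000)/(8739/10000) − 1)/(5/2) = 434/14565 ≈ 2.9797%

step 1 [0.5y] swap r/2=437/9563: DF=(1 − 437/9563·(0))/(1+437/9563) = 9563/10000 ≈ 0.956300
step 2 [1y] zero: DF = P = 939/1000 ≈ 0.939000
step 3 [1.5y] zero: DF = P = 9341/10000 ≈ 0.934100
step 4 [2y] swap r/2=434/18713: DF=(1 − 434/18713·(0.956300+0.939000+0.934100))/(1+434/18713) = 2283/2500 ≈ 0.913200
step 5 [2.5y] swap r/2=446/23267: DF=(1 − 446/23267·(0.956300+0.939000+0.934100+0.913200))/(1+446/23267) = 2277/2500 ≈ 0.910800
step 6 [3y] zero: DF = P = 2223/2500 ≈ 0.889200
step 7 [3.5y] swap r/2=1261/64165: DF=(1 − 1261/64165·(0.956300+0.939000+0.934100+0.913200+0.910800+0.889200))/(1+1261/64165) = 8739/10000 ≈ 0.873900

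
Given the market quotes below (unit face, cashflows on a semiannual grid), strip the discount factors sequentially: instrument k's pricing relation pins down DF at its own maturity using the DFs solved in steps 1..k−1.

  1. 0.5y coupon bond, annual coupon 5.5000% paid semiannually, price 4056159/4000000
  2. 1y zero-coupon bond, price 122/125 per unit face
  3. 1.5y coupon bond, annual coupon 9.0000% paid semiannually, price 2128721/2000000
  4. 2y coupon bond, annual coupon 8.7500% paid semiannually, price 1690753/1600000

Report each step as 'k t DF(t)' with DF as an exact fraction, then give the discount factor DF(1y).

step 1 [0.5y] bond c/2=11/400: DF=(4056159/4000000 − 11/400·(0))/(1+11/400) = 9869/10000 ≈ 0.986900
step 2 [1y] zero: DF = P = 122/125 ≈ 0.976000
step 3 [1.5y] bond c/2=9/200: DF=(2128721/2000000 − 9/200·(0.986900+0.976000))/(1+9/200) = 467/500 ≈ 0.934000
step 4 [2y] bond c/2=7/160: DF=(1690753/1600000 − 7/160·(0.986900+0.976000+0.934000))/(1+7/160) = 891/1000 ≈ 0.891000

1 1/2 9869/10000
2 1 122/125
3 3/2 467/500
4 2 891/1000
DF(1y) = 122/125 ≈ 0.976000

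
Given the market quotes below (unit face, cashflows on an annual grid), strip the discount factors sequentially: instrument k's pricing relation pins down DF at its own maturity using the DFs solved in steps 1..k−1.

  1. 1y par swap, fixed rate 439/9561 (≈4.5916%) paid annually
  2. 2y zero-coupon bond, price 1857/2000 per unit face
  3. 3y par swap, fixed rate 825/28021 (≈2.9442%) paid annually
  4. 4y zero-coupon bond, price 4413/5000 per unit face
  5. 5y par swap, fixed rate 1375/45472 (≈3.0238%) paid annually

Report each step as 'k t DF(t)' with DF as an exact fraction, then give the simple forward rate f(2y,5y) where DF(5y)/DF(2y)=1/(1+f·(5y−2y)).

1 1 9561/10000
2 2 1857/2000
3 3 367/400
4 4 4413/5000
5 5 69/80
f(2y,5y) = ((1857/2000)/(69/80) − 1)/(3) = 44/1725 ≈ 2.5507%

step 1 [1y] swap r/1=439/9561: DF=(1 − 439/9561·(0))/(1+439/9561) = 9561/10000 ≈ 0.956100
step 2 [2y] zero: DF = P = 1857/2000 ≈ 0.928500
step 3 [3y] swap r/1=825/28021: DF=(1 − 825/28021·(0.956100+0.928500))/(1+825/28021) = 367/400 ≈ 0.917500
step 4 [4y] zero: DF = P = 4413/5000 ≈ 0.882600
step 5 [5y] swap r/1=1375/45472: DF=(1 − 1375/45472·(0.956100+0.928500+0.917500+0.882600))/(1+1375/45472) = 69/80 ≈ 0.862500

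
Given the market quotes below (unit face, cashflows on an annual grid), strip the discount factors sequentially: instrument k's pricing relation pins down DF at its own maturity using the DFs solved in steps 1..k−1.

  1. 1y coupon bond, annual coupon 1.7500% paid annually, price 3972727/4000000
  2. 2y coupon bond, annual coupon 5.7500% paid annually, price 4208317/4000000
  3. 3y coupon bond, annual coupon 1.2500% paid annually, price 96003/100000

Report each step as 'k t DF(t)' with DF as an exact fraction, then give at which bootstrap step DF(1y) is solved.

step 1 [1y] bond c/1=7/400: DF=(3972727/4000000 − 7/400·(0))/(1+7/400) = 9761/10000 ≈ 0.976100
step 2 [2y] bond c/1=23/400: DF=(4208317/4000000 − 23/400·(0.976100))/(1+23/400) = 4709/5000 ≈ 0.941800
step 3 [3y] bond c/1=1/80: DF=(96003/100000 − 1/80·(0.976100+0.941800))/(1+1/80) = 1849/2000 ≈ 0.924500

1 1 9761/10000
2 2 4709/5000
3 3 1849/2000
DF(1y) is solved at step 1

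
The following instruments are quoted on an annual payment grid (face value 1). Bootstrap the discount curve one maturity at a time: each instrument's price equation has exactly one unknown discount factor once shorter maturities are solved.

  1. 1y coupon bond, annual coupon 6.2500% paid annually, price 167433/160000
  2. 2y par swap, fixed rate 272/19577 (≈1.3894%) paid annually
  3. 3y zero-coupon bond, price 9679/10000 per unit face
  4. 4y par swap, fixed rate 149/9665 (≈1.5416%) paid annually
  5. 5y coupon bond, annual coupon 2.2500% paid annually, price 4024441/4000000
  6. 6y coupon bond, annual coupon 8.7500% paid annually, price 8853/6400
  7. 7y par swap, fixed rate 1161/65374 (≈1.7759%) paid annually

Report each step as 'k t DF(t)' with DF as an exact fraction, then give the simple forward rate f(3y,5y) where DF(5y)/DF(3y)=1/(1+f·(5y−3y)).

step 1 [1y] bond c/1=1/16: DF=(167433/160000 − 1/16·(0))/(1+1/16) = 9849/10000 ≈ 0.984900
step 2 [2y] swap r/1=272/19577: DF=(1 − 272/19577·(0.984900))/(1+272/19577) = 608/625 ≈ 0.972800
step 3 [3y] zero: DF = P = 9679/10000 ≈ 0.967900
step 4 [4y] swap r/1=149/9665: DF=(1 − 149/9665·(0.984900+0.972800+0.967900))/(1+149/9665) = 2351/2500 ≈ 0.940400
step 5 [5y] bond c/1=9/400: DF=(4024441/4000000 − 9/400·(0.984900+0.972800+0.967900+0.940400))/(1+9/400) = 8989/10000 ≈ 0.898900
step 6 [6y] bond c/1=7/80: DF=(8853/6400 − 7/80·(0.984900+0.972800+0.967900+0.940400+0.898900))/(1+7/80) = 4443/5000 ≈ 0.888600
step 7 [7y] swap r/1=1161/65374: DF=(1 − 1161/65374·(0.984900+0.972800+0.967900+0.940400+0.898900+0.888600))/(1+1161/65374) = 8839/10000 ≈ 0.883900

1 1 9849/10000
2 2 608/625
3 3 9679/10000
4 4 2351/2500
5 5 8989/10000
6 6 4443/5000
7 7 8839/10000
f(3y,5y) = ((9679/10000)/(8989/10000) − 1)/(2) = 345/8989 ≈ 3.8380%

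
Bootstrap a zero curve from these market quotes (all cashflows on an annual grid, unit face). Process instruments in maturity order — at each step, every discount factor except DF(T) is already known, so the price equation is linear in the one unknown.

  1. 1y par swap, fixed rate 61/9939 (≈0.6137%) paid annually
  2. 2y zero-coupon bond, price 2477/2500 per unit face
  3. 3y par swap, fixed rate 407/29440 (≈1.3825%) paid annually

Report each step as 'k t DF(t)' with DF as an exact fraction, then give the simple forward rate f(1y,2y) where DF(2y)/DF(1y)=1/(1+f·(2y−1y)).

1 1 9939/10000
2 2 2477/2500
3 3 9593/10000
f(1y,2y) = ((9939/10000)/(2477/2500) − 1)/(1) = 31/9908 ≈ 0.3129%

step 1 [1y] swap r/1=61/9939: DF=(1 − 61/9939·(0))/(1+61/9939) = 9939/10000 ≈ 0.993900
step 2 [2y] zero: DF = P = 2477/2500 ≈ 0.990800
step 3 [3y] swap r/1=407/29440: DF=(1 − 407/29440·(0.993900+0.990800))/(1+407/29440) = 9593/10000 ≈ 0.959300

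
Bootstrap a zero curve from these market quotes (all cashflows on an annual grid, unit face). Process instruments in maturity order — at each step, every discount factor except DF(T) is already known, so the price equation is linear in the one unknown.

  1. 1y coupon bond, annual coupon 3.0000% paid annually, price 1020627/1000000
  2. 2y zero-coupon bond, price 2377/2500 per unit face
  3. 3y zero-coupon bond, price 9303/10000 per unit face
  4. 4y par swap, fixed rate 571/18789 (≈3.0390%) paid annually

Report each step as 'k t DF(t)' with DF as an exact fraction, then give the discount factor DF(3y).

1 1 9909/10000
2 2 2377/2500
3 3 9303/10000
4 4 4429/5000
DF(3y) = 9303/10000 ≈ 0.930300

step 1 [1y] bond c/1=3/100: DF=(1020627/1000000 − 3/100·(0))/(1+3/100) = 9909/10000 ≈ 0.990900
step 2 [2y] zero: DF = P = 2377/2500 ≈ 0.950800
step 3 [3y] zero: DF = P = 9303/10000 ≈ 0.930300
step 4 [4y] swap r/1=571/18789: DF=(1 − 571/18789·(0.990900+0.950800+0.930300))/(1+571/18789) = 4429/5000 ≈ 0.885800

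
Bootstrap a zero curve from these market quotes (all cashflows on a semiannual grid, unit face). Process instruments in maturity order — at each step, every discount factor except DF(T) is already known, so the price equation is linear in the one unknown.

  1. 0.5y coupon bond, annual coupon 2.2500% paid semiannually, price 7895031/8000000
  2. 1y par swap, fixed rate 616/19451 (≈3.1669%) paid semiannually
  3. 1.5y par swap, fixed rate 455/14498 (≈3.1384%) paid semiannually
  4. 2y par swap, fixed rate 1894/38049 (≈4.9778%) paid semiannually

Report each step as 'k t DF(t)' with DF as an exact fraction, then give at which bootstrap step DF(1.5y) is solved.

1 1/2 9759/10000
2 1 2423/2500
3 3/2 1909/2000
4 2 9053/10000
DF(1.5y) is solved at step 3

step 1 [0.5y] bond c/2=9/800: DF=(7895031/8000000 − 9/800·(0))/(1+9/800) = 9759/10000 ≈ 0.975900
step 2 [1y] swap r/2=308/19451: DF=(1 − 308/19451·(0.975900))/(1+308/19451) = 2423/2500 ≈ 0.969200
step 3 [1.5y] swap r/2=455/28996: DF=(1 − 455/28996·(0.975900+0.969200))/(1+455/28996) = 1909/2000 ≈ 0.954500
step 4 [2y] swap r/2=947/38049: DF=(1 − 947/38049·(0.975900+0.969200+0.954500))/(1+947/38049) = 9053/10000 ≈ 0.905300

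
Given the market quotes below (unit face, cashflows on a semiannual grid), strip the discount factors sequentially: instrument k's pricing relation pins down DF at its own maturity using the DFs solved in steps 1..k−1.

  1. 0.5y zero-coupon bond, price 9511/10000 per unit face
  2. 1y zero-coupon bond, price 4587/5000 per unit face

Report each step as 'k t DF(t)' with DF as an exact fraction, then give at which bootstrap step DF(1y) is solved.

1 1/2 9511/10000
2 1 4587/5000
DF(1y) is solved at step 2

step 1 [0.5y] zero: DF = P = 9511/10000 ≈ 0.951100
step 2 [1y] zero: DF = P = 4587/5000 ≈ 0.917400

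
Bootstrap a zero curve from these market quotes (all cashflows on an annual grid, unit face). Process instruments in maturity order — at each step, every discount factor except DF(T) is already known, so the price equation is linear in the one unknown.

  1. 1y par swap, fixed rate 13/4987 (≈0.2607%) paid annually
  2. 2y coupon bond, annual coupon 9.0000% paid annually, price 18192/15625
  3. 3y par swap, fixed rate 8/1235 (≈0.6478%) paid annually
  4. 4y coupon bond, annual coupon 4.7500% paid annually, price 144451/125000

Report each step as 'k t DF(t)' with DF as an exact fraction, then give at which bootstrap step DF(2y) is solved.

step 1 [1y] swap r/1=13/4987: DF=(1 − 13/4987·(0))/(1+13/4987) = 4987/5000 ≈ 0.997400
step 2 [2y] bond c/1=9/100: DF=(18192/15625 − 9/100·(0.997400))/(1+9/100) = 4929/5000 ≈ 0.985800
step 3 [3y] swap r/1=8/1235: DF=(1 − 8/1235·(0.997400+0.985800))/(1+8/1235) = 613/625 ≈ 0.980800
step 4 [4y] bond c/1=19/400: DF=(144451/125000 − 19/400·(0.997400+0.985800+0.980800))/(1+19/400) = 1211/1250 ≈ 0.968800

1 1 4987/5000
2 2 4929/5000
3 3 613/625
4 4 1211/1250
DF(2y) is solved at step 2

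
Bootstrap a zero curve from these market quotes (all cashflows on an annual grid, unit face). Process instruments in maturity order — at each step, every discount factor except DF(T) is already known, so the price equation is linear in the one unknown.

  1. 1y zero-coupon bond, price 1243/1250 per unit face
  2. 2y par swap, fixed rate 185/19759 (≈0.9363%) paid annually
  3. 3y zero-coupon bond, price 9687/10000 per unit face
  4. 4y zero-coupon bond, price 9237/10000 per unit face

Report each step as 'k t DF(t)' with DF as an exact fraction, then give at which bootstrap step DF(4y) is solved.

step 1 [1y] zero: DF = P = 1243/1250 ≈ 0.994400
step 2 [2y] swap r/1=185/19759: DF=(1 − 185/19759·(0.994400))/(1+185/19759) = 1963/2000 ≈ 0.981500
step 3 [3y] zero: DF = P = 9687/10000 ≈ 0.968700
step 4 [4y] zero: DF = P = 9237/10000 ≈ 0.923700

1 1 1243/1250
2 2 1963/2000
3 3 9687/10000
4 4 9237/10000
DF(4y) is solved at step 4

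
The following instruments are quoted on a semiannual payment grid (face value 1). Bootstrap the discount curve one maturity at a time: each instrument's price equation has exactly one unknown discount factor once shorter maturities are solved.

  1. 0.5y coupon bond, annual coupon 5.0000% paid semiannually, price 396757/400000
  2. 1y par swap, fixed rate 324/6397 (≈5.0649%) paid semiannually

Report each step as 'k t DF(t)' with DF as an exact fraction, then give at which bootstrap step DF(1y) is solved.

1 1/2 9677/10000
2 1 4757/5000
DF(1y) is solved at step 2

step 1 [0.5y] bond c/2=1/40: DF=(396757/400000 − 1/40·(0))/(1+1/40) = 9677/10000 ≈ 0.967700
step 2 [1y] swap r/2=162/6397: DF=(1 − 162/6397·(0.967700))/(1+162/6397) = 4757/5000 ≈ 0.951400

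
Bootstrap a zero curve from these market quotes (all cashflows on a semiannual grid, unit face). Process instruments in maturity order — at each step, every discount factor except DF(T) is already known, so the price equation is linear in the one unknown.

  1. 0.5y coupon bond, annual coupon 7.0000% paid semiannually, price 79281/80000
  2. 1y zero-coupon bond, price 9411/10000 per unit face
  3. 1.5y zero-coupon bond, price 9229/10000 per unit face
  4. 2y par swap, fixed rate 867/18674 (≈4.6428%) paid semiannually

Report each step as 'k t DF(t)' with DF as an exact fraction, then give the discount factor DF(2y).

step 1 [0.5y] bond c/2=7/200: DF=(79281/80000 − 7/200·(0))/(1+7/200) = 383/400 ≈ 0.957500
step 2 [1y] zero: DF = P = 9411/10000 ≈ 0.941100
step 3 [1.5y] zero: DF = P = 9229/10000 ≈ 0.922900
step 4 [2y] swap r/2=867/37348: DF=(1 − 867/37348·(0.957500+0.941100+0.922900))/(1+867/37348) = 9133/10000 ≈ 0.913300

1 1/2 383/400
2 1 9411/10000
3 3/2 9229/10000
4 2 9133/10000
DF(2y) = 9133/10000 ≈ 0.913300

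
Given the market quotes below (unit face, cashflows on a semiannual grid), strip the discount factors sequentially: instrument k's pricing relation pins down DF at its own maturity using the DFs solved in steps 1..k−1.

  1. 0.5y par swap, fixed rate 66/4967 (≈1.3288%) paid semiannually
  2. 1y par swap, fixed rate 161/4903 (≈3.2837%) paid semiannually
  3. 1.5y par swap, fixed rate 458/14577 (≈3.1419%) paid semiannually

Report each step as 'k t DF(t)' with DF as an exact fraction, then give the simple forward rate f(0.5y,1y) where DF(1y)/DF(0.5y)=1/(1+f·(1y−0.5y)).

step 1 [0.5y] swap r/2=33/4967: DF=(1 − 33/4967·(0))/(1+33/4967) = 4967/5000 ≈ 0.993400
step 2 [1y] swap r/2=161/9806: DF=(1 − 161/9806·(0.993400))/(1+161/9806) = 4839/5000 ≈ 0.967800
step 3 [1.5y] swap r/2=229/14577: DF=(1 − 229/14577·(0.993400+0.967800))/(1+229/14577) = 4771/5000 ≈ 0.954200

1 1/2 4967/5000
2 1 4839/5000
3 3/2 4771/5000
f(0.5y,1y) = ((4967/5000)/(4839/5000) − 1)/(1/2) = 256/4839 ≈ 5.2903%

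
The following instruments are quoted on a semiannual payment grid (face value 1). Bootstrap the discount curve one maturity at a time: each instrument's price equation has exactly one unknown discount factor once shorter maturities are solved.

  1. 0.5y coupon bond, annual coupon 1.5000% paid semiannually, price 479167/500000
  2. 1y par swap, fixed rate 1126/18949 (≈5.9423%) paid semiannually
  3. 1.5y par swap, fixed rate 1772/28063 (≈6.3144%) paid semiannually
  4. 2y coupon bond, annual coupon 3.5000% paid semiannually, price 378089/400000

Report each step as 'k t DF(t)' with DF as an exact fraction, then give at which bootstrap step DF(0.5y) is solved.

step 1 [0.5y] bond c/2=3/400: DF=(479167/500000 − 3/400·(0))/(1+3/400) = 1189/1250 ≈ 0.951200
step 2 [1y] swap r/2=563/18949: DF=(1 − 563/18949·(0.951200))/(1+563/18949) = 9437/10000 ≈ 0.943700
step 3 [1.5y] swap r/2=886/28063: DF=(1 − 886/28063·(0.951200+0.943700))/(1+886/28063) = 4557/5000 ≈ 0.911400
step 4 [2y] bond c/2=7/400: DF=(378089/400000 − 7/400·(0.951200+0.943700+0.911400))/(1+7/400) = 8807/10000 ≈ 0.880700

1 1/2 1189/1250
2 1 9437/10000
3 3/2 4557/5000
4 2 8807/10000
DF(0.5y) is solved at step 1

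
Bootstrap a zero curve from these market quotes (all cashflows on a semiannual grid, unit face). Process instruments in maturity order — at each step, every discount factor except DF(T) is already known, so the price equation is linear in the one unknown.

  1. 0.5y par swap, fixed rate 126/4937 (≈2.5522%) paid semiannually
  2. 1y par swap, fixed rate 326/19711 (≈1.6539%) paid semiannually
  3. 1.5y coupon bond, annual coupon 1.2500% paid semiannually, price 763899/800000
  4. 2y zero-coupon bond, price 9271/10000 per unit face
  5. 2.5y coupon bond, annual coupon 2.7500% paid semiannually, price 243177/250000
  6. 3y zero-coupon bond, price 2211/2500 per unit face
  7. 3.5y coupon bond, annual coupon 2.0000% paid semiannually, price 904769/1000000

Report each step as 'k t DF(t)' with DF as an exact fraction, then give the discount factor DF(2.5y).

step 1 [0.5y] swap r/2=63/4937: DF=(1 − 63/4937·(0))/(1+63/4937) = 4937/5000 ≈ 0.987400
step 2 [1y] swap r/2=163/19711: DF=(1 − 163/19711·(0.987400))/(1+163/19711) = 9837/10000 ≈ 0.983700
step 3 [1.5y] bond c/2=1/160: DF=(763899/800000 − 1/160·(0.987400+0.983700))/(1+1/160) = 9367/10000 ≈ 0.936700
step 4 [2y] zero: DF = P = 9271/10000 ≈ 0.927100
step 5 [2.5y] bond c/2=11/800: DF=(243177/250000 − 11/800·(0.987400+0.983700+0.936700+0.927100))/(1+11/800) = 363/400 ≈ 0.907500
step 6 [3y] zero: DF = P = 2211/2500 ≈ 0.884400
step 7 [3.5y] bond c/2=1/100: DF=(904769/1000000 − 1/100·(0.987400+0.983700+0.936700+0.927100+0.907500+0.884400))/(1+1/100) = 8401/10000 ≈ 0.840100

1 1/2 4937/5000
2 1 9837/10000
3 3/2 9367/10000
4 2 9271/10000
5 5/2 363/400
6 3 2211/2500
7 7/2 8401/10000
DF(2.5y) = 363/400 ≈ 0.907500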